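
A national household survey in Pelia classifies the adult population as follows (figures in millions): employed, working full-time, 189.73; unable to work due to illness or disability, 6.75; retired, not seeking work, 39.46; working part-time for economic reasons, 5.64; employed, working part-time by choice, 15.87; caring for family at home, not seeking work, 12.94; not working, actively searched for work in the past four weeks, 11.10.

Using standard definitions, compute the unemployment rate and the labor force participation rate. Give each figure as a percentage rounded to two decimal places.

Unemployment rate ≈ 4.99%; labor force participation rate ≈ 78.99%.

Employed = 189.73 + 5.64 + 15.87 = 211.24 million (anyone who worked, including part-time for economic reasons, counts as employed).
Unemployed = 11.10 million.
Labor force = 211.24 + 11.10 = 222.34 million.
Not in labor force = 6.75 + 39.46 + 12.94 = 59.15 million (those not working and not actively searching are outside the labor force).
Civilian working-age population = 222.34 + 59.15 = 281.49 million.
Unemployment rate = 11.10 / 222.34 = 4.99%.
Labor force participation rate = 222.34 / 281.49 = 78.99%.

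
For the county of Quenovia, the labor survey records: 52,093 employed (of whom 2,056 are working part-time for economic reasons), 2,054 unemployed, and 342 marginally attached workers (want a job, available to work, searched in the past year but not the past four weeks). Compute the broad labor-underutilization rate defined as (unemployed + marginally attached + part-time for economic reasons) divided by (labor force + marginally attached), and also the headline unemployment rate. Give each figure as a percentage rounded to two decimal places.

Labor force = 52,093 + 2,054 = 54,147.
Numerator = 2,054 + 342 + 2,056 = 4,452.
Denominator = 54,147 + 342 = 54,489.
Broad rate = 4,452 / 54,489 = 8.17%.
Headline unemployment rate = 2,054 / 54,147 = 3.79%.

Broad underutilization rate ≈ 8.17%; headline unemployment rate ≈ 3.79%.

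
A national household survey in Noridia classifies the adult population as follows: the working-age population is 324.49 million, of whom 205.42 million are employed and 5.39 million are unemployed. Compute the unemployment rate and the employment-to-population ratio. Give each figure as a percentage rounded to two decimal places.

Unemployment rate ≈ 2.56%; employment-population ratio ≈ 63.31%.

Labor force = employed + unemployed = 205.42 + 5.39 = 210.81 million.
Unemployment rate = 5.39 / 210.81 = 2.56%.
Employment-population ratio = 205.42 / 324.49 = 63.31%.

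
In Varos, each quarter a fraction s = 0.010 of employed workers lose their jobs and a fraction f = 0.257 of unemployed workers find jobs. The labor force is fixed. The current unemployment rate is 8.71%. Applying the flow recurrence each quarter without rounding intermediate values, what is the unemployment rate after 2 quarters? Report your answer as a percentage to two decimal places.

With a fixed labor force, u_{t+1} = u_t + s·(1−u_t) − f·u_t = u_t·(1−s−f) + s.
Here 1−s−f = 0.733 and s = 0.010.
u_1 = 0.087100 × 0.733 + 0.010 = 0.073844.
u_2 = 0.073844 × 0.733 + 0.010 = 0.064128.

Unemployment rate after two quarters ≈ 6.41%.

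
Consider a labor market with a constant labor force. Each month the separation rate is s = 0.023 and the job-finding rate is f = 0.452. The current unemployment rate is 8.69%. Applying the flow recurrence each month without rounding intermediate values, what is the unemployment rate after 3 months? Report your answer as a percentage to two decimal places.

Unemployment rate after three months ≈ 5.40%.

With a fixed labor force, u_{t+1} = u_t + s·(1−u_t) − f·u_t = u_t·(1−s−f) + s.
Here 1−s−f = 0.525 and s = 0.023.
u_1 = 0.086900 × 0.525 + 0.023 = 0.068623.
u_2 = 0.068623 × 0.525 + 0.023 = 0.059027.
u_3 = 0.059027 × 0.525 + 0.023 = 0.053989.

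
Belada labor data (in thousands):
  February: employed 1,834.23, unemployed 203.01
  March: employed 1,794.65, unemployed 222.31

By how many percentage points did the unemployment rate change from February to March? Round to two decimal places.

February: labor force = 1,834.23 + 203.01 = 2,037.24; u = 203.01/2,037.24 = 9.96%.
March: labor force = 1,794.65 + 222.31 = 2,016.96; u = 222.31/2,016.96 = 11.02%.
Change = 11.02% − 9.96% = +1.06 pp.

The unemployment rate changed by +1.06 percentage points.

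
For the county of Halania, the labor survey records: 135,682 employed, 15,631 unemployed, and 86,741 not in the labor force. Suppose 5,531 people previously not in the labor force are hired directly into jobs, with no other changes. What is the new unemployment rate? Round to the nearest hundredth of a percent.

Initially, labor force = 135,682 + 15,631 = 151,313, so u = 15,631/151,313 = 10.33%.
After the change, employed and labor force both rise by 5,531; unemployed unchanged → E = 141,213, U = 15,631, labor force = 156,844.
New unemployment rate = 15,631 / 156,844 = 9.97%.

New unemployment rate ≈ 9.97%.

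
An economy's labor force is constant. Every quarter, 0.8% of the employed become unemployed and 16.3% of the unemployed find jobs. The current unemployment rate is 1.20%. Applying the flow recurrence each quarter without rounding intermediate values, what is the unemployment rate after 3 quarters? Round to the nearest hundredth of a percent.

With a fixed labor force, u_{t+1} = u_t + s·(1−u_t) − f·u_t = u_t·(1−s−f) + s.
Here 1−s−f = 0.829 and s = 0.008.
u_1 = 0.012000 × 0.829 + 0.008 = 0.017948.
u_2 = 0.017948 × 0.829 + 0.008 = 0.022879.
u_3 = 0.022879 × 0.829 + 0.008 = 0.026967.

Unemployment rate after three quarters ≈ 2.70%.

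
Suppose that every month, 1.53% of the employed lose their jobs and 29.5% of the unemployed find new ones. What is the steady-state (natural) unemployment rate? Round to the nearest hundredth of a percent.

At steady state the flows balance: s·E = f·U, so U/(E+U) = s/(s+f).
u* = 1.53 / (1.53 + 29.5) = 1.53 / 31.03 = 4.93%.

Steady-state unemployment rate ≈ 4.93%.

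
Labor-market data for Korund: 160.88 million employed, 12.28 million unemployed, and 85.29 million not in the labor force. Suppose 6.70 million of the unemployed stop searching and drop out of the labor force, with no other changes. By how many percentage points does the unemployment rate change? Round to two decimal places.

The unemployment rate changes by −3.74 percentage points.

Initially, labor force = 160.88 + 12.28 = 173.16 million, so u = 12.28/173.16 = 7.09%.
After the change, unemployed and labor force both fall by 6.70 → E = 160.88, U = 5.58, labor force = 166.46 million.
New unemployment rate = 5.58 / 166.46 = 3.35%.
Change = 3.35% − 7.09% = −3.74 percentage points.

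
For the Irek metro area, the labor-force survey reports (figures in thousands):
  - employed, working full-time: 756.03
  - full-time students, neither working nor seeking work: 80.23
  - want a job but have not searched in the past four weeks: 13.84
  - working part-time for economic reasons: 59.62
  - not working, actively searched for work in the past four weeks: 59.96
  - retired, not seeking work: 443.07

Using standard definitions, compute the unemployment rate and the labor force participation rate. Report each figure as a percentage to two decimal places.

Employed = 756.03 + 59.62 = 815.65 thousand (anyone who worked, including part-time for economic reasons, counts as employed).
Unemployed = 59.96 thousand.
Labor force = 815.65 + 59.96 = 875.61 thousand.
Not in labor force = 80.23 + 13.84 + 443.07 = 537.14 thousand (those not working and not actively searching are outside the labor force — including those who want a job but have given up searching).
Civilian working-age population = 875.61 + 537.14 = 1,412.75 thousand.
Unemployment rate = 59.96 / 875.61 = 6.85%.
Labor force participation rate = 875.61 / 1,412.75 = 61.98%.

Unemployment rate ≈ 6.85%; labor force participation rate ≈ 61.98%.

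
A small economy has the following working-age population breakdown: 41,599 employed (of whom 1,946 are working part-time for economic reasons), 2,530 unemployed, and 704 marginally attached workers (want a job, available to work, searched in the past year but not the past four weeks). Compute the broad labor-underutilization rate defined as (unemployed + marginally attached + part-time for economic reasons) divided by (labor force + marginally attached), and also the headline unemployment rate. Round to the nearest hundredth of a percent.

Labor force = 41,599 + 2,530 = 44,129.
Numerator = 2,530 + 704 + 1,946 = 5,180.
Denominator = 44,129 + 704 = 44,833.
Broad rate = 5,180 / 44,833 = 11.55%.
Headline unemployment rate = 2,530 / 44,129 = 5.73%.

Broad underutilization rate ≈ 11.55%; headline unemployment rate ≈ 5.73%.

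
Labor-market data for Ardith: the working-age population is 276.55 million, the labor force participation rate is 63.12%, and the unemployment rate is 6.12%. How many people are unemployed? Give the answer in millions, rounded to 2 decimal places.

Labor force = 0.6312 × 276.55 = 174.56 million.
Unemployed = 0.0612 × 174.56 ≈ 10.68 million.

About 10.68 million are unemployed.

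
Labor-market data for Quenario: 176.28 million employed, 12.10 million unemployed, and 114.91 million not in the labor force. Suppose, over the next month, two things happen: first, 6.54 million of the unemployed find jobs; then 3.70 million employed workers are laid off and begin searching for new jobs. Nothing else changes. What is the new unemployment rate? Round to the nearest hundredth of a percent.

New unemployment rate ≈ 4.92%.

Initially, labor force = 176.28 + 12.10 = 188.38 million, so u = 12.10/188.38 = 6.42%.
After the first change, unemployed falls and employed rises by 6.54; labor force unchanged → E = 182.82, U = 5.56, labor force = 188.38 million.
After the second change, employed falls and unemployed rises by 3.70; labor force unchanged → E = 179.12, U = 9.26, labor force = 188.38 million.
New unemployment rate = 9.26 / 188.38 = 4.92%.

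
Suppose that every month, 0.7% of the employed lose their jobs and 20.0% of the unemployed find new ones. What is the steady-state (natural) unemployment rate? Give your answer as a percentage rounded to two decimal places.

At steady state the flows balance: s·E = f·U, so U/(E+U) = s/(s+f).
u* = 0.7 / (0.7 + 20.0) = 0.7 / 20.70 = 3.38%.

Steady-state unemployment rate ≈ 3.38%.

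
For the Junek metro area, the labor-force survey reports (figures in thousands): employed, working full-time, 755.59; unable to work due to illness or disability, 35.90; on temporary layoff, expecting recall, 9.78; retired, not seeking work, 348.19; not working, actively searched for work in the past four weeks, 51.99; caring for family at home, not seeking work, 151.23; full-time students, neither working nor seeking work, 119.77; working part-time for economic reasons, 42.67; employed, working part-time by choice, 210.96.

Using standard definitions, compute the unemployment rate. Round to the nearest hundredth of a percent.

Employed = 755.59 + 42.67 + 210.96 = 1,009.22 thousand (anyone who worked, including part-time for economic reasons, counts as employed).
Unemployed = 9.78 + 51.99 = 61.77 thousand (jobless and actively searching, or on temporary layoff).
Labor force = 1,009.22 + 61.77 = 1,070.99 thousand.
Unemployment rate = 61.77 / 1,070.99 = 5.77%.

Unemployment rate ≈ 5.77%.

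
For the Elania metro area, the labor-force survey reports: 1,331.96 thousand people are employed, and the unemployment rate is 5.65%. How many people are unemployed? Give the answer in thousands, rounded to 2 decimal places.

Let U be the number unemployed. The labor force is E + U, and U/(E+U) = 0.0565.
So U = 0.0565 × 1,331.96 / (1 − 0.0565) = 75.2557 / 0.9435 ≈ 79.76 thousand.

About 79.76 thousand are unemployed.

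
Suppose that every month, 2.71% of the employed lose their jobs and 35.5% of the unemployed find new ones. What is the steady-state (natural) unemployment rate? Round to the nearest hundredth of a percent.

At steady state the flows balance: s·E = f·U, so U/(E+U) = s/(s+f).
u* = 2.71 / (2.71 + 35.5) = 2.71 / 38.21 = 7.09%.

Steady-state unemployment rate ≈ 7.09%.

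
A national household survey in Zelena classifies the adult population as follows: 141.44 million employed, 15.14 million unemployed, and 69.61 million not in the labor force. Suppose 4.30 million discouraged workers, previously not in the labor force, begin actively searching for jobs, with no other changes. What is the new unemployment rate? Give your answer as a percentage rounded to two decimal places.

New unemployment rate ≈ 12.08%.

Initially, labor force = 141.44 + 15.14 = 156.58 million, so u = 15.14/156.58 = 9.67%.
After the change, unemployed and labor force both rise by 4.30 → E = 141.44, U = 19.44, labor force = 160.88 million.
New unemployment rate = 19.44 / 160.88 = 12.08%.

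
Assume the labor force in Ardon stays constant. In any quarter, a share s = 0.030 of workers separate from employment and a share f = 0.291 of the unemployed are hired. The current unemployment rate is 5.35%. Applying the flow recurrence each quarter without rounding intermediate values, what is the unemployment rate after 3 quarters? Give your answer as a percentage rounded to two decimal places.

With a fixed labor force, u_{t+1} = u_t + s·(1−u_t) − f·u_t = u_t·(1−s−f) + s.
Here 1−s−f = 0.679 and s = 0.030.
u_1 = 0.053500 × 0.679 + 0.030 = 0.066327.
u_2 = 0.066327 × 0.679 + 0.030 = 0.075036.
u_3 = 0.075036 × 0.679 + 0.030 = 0.080949.

Unemployment rate after three quarters ≈ 8.09%.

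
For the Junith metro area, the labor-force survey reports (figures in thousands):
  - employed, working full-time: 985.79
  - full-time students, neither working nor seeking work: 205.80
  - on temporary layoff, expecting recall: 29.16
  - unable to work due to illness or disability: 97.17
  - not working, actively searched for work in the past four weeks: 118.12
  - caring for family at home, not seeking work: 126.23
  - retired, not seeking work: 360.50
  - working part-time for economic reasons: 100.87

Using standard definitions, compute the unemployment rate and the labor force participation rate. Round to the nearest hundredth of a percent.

Unemployment rate ≈ 11.94%; labor force participation rate ≈ 60.98%.

Employed = 985.79 + 100.87 = 1,086.66 thousand (anyone who worked, including part-time for economic reasons, counts as employed).
Unemployed = 29.16 + 118.12 = 147.28 thousand (jobless and actively searching, or on temporary layoff).
Labor force = 1,086.66 + 147.28 = 1,233.94 thousand.
Not in labor force = 205.80 + 97.17 + 126.23 + 360.50 = 789.70 thousand (those not working and not actively searching are outside the labor force).
Civilian working-age population = 1,233.94 + 789.70 = 2,023.64 thousand.
Unemployment rate = 147.28 / 1,233.94 = 11.94%.
Labor force participation rate = 1,233.94 / 2,023.64 = 60.98%.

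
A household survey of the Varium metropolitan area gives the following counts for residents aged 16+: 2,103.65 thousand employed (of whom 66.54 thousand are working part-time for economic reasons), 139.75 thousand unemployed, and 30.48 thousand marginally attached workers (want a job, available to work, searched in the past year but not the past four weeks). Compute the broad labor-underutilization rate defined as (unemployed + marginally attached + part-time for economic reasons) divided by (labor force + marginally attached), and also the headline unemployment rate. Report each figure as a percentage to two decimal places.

Broad underutilization rate ≈ 10.41%; headline unemployment rate ≈ 6.23%.

Labor force = 2,103.65 + 139.75 = 2,243.40 thousand.
Numerator = 139.75 + 30.48 + 66.54 = 236.77 thousand.
Denominator = 2,243.40 + 30.48 = 2,273.88 thousand.
Broad rate = 236.77 / 2,273.88 = 10.41%.
Headline unemployment rate = 139.75 / 2,243.40 = 6.23%.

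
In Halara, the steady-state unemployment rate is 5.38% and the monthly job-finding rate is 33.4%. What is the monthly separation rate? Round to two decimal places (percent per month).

From u* = s/(s+f): s = u·f/(1−u).
s = 0.0538 × 33.4 / (1 − 0.0538) = 1.7969 / 0.9462 ≈ 1.90% per month.

Separation rate ≈ 1.90% per month.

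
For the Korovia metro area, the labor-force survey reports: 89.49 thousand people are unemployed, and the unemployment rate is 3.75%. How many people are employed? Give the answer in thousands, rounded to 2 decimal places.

Labor force = U / u = 89.49 / 0.0375 ≈ 2,386.40 thousand.
Employed = labor force − unemployed = 2,386.40 − 89.49 = 2,296.91 thousand.

About 2,296.91 thousand are employed.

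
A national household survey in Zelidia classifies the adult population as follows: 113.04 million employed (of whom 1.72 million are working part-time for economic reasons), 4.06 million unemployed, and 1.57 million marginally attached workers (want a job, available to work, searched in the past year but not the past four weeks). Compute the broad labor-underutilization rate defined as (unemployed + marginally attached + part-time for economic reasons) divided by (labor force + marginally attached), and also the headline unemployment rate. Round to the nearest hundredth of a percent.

Broad underutilization rate ≈ 6.19%; headline unemployment rate ≈ 3.47%.

Labor force = 113.04 + 4.06 = 117.10 million.
Numerator = 4.06 + 1.57 + 1.72 = 7.35 million.
Denominator = 117.10 + 1.57 = 118.67 million.
Broad rate = 7.35 / 118.67 = 6.19%.
Headline unemployment rate = 4.06 / 117.10 = 3.47%.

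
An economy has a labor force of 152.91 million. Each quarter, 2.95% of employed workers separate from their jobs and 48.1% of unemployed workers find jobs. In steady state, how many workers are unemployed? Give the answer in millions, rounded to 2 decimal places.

About 8.84 million are unemployed in steady state.

Steady-state unemployment rate u* = s/(s+f) = 2.95/(2.95+48.1) = 0.057786.
Unemployed = u* × labor force = 0.057786 × 152.91 ≈ 8.84 million.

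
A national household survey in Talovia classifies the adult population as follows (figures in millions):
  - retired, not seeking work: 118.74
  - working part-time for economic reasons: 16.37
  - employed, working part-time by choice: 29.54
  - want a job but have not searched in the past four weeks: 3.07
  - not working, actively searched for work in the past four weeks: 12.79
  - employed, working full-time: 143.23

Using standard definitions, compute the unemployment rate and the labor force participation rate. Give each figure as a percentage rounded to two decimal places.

Unemployment rate ≈ 6.33%; labor force participation rate ≈ 62.37%.

Employed = 16.37 + 29.54 + 143.23 = 189.14 million (anyone who worked, including part-time for economic reasons, counts as employed).
Unemployed = 12.79 million.
Labor force = 189.14 + 12.79 = 201.93 million.
Not in labor force = 118.74 + 3.07 = 121.81 million (those not working and not actively searching are outside the labor force — including those who want a job but have given up searching).
Civilian working-age population = 201.93 + 121.81 = 323.74 million.
Unemployment rate = 12.79 / 201.93 = 6.33%.
Labor force participation rate = 201.93 / 323.74 = 62.37%.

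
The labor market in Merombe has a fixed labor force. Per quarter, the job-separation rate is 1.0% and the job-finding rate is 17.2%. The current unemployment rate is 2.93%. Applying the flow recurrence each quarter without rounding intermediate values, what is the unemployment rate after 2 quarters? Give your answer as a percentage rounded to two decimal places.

With a fixed labor force, u_{t+1} = u_t + s·(1−u_t) − f·u_t = u_t·(1−s−f) + s.
Here 1−s−f = 0.818 and s = 0.010.
u_1 = 0.029300 × 0.818 + 0.010 = 0.033967.
u_2 = 0.033967 × 0.818 + 0.010 = 0.037785.

Unemployment rate after two quarters ≈ 3.78%.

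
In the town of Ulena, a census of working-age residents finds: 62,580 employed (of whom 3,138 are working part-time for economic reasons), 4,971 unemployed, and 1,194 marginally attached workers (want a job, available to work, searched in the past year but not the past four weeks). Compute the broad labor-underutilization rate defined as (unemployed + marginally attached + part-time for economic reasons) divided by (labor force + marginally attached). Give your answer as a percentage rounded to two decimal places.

Broad underutilization rate ≈ 13.53%.

Labor force = 62,580 + 4,971 = 67,551.
Numerator = 4,971 + 1,194 + 3,138 = 9,303.
Denominator = 67,551 + 1,194 = 68,745.
Broad rate = 9,303 / 68,745 = 13.53%.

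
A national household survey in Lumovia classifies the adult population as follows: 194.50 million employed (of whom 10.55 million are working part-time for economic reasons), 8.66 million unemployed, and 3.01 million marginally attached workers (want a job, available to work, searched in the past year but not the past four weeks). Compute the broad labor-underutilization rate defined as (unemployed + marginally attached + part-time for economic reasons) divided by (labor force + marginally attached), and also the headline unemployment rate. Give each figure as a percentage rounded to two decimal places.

Labor force = 194.50 + 8.66 = 203.16 million.
Numerator = 8.66 + 3.01 + 10.55 = 22.22 million.
Denominator = 203.16 + 3.01 = 206.17 million.
Broad rate = 22.22 / 206.17 = 10.78%.
Headline unemployment rate = 8.66 / 203.16 = 4.26%.

Broad underutilization rate ≈ 10.78%; headline unemployment rate ≈ 4.26%.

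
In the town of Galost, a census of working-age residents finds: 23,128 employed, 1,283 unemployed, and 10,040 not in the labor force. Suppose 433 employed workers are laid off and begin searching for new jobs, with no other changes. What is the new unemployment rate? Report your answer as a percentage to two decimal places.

Initially, labor force = 23,128 + 1,283 = 24,411, so u = 1,283/24,411 = 5.26%.
After the change, employed falls and unemployed rises by 433; labor force unchanged → E = 22,695, U = 1,716, labor force = 24,411.
New unemployment rate = 1,716 / 24,411 = 7.03%.

New unemployment rate ≈ 7.03%.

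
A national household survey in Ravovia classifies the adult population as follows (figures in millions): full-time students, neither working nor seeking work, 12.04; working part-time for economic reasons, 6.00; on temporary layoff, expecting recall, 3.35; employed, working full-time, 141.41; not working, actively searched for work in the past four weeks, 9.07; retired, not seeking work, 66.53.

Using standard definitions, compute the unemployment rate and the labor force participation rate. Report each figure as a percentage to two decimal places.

Unemployment rate ≈ 7.77%; labor force participation rate ≈ 67.04%.

Employed = 6.00 + 141.41 = 147.41 million (anyone who worked, including part-time for economic reasons, counts as employed).
Unemployed = 3.35 + 9.07 = 12.42 million (jobless and actively searching, or on temporary layoff).
Labor force = 147.41 + 12.42 = 159.83 million.
Not in labor force = 12.04 + 66.53 = 78.57 million (those not working and not actively searching are outside the labor force).
Civilian working-age population = 159.83 + 78.57 = 238.40 million.
Unemployment rate = 12.42 / 159.83 = 7.77%.
Labor force participation rate = 159.83 / 238.40 = 67.04%.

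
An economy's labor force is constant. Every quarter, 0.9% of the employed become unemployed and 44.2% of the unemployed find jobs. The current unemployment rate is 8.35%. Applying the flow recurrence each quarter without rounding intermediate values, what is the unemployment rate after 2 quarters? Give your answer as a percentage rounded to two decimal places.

With a fixed labor force, u_{t+1} = u_t + s·(1−u_t) − f·u_t = u_t·(1−s−f) + s.
Here 1−s−f = 0.549 and s = 0.009.
u_1 = 0.083500 × 0.549 + 0.009 = 0.054842.
u_2 = 0.054842 × 0.549 + 0.009 = 0.039108.

Unemployment rate after two quarters ≈ 3.91%.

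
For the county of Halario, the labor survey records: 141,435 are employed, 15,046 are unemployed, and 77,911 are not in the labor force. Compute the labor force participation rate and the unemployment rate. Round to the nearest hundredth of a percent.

Labor force = employed + unemployed = 141,435 + 15,046 = 156,481.
Working-age population = 156,481 + 77,911 = 234,392.
Unemployment rate = 15,046 / 156,481 = 9.62%.
Labor force participation rate = 156,481 / 234,392 = 66.76%.

Labor force participation rate ≈ 66.76%; unemployment rate ≈ 9.62%.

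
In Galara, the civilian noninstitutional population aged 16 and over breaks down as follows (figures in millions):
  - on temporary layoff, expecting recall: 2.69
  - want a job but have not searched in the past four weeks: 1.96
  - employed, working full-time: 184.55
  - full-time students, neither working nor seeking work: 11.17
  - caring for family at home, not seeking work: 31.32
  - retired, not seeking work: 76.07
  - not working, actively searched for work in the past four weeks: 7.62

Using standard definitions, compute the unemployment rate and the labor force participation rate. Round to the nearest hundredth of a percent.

Unemployment rate ≈ 5.29%; labor force participation rate ≈ 61.79%.

Employed = 184.55 million.
Unemployed = 2.69 + 7.62 = 10.31 million (jobless and actively searching, or on temporary layoff).
Labor force = 184.55 + 10.31 = 194.86 million.
Not in labor force = 1.96 + 11.17 + 31.32 + 76.07 = 120.52 million (those not working and not actively searching are outside the labor force — including those who want a job but have given up searching).
Civilian working-age population = 194.86 + 120.52 = 315.38 million.
Unemployment rate = 10.31 / 194.86 = 5.29%.
Labor force participation rate = 194.86 / 315.38 = 61.79%.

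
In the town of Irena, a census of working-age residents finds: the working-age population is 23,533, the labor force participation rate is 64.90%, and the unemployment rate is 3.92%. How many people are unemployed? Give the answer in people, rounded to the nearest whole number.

About 599 are unemployed.

Labor force = 0.6490 × 23,533 = 15,273.
Unemployed = 0.0392 × 15,273 ≈ 599.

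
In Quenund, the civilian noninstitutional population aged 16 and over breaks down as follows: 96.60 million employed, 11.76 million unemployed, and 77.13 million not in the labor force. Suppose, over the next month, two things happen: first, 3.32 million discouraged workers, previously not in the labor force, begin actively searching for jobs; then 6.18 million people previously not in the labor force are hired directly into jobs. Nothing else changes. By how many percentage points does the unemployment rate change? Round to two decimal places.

Initially, labor force = 96.60 + 11.76 = 108.36 million, so u = 11.76/108.36 = 10.85%.
After the first change, unemployed and labor force both rise by 3.32 → E = 96.60, U = 15.08, labor force = 111.68 million.
After the second change, employed and labor force both rise by 6.18; unemployed unchanged → E = 102.78, U = 15.08, labor force = 117.86 million.
New unemployment rate = 15.08 / 117.86 = 12.79%.
Change = 12.79% − 10.85% = +1.94 percentage points.

The unemployment rate changes by +1.94 percentage points.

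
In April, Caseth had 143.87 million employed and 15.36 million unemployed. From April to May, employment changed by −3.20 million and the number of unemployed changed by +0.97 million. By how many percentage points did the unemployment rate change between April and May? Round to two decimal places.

April: labor force = 143.87 + 15.36 = 159.23; u = 15.36/159.23 = 9.65%.
May: labor force = 140.67 + 16.33 = 157.00; u = 16.33/157.00 = 10.40%.
Change = 10.40% − 9.65% = +0.75 pp.

The unemployment rate changed by +0.75 percentage points.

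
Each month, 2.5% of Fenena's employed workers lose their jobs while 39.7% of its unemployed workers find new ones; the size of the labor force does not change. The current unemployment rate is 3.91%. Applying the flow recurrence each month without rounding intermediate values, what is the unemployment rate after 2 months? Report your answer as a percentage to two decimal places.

With a fixed labor force, u_{t+1} = u_t + s·(1−u_t) − f·u_t = u_t·(1−s−f) + s.
Here 1−s−f = 0.578 and s = 0.025.
u_1 = 0.039100 × 0.578 + 0.025 = 0.047600.
u_2 = 0.047600 × 0.578 + 0.025 = 0.052513.

Unemployment rate after two months ≈ 5.25%.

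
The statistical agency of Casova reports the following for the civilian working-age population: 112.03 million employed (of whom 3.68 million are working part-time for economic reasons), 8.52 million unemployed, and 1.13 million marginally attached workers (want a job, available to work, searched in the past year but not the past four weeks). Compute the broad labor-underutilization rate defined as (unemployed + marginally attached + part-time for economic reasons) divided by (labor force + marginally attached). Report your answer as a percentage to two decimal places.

Labor force = 112.03 + 8.52 = 120.55 million.
Numerator = 8.52 + 1.13 + 3.68 = 13.33 million.
Denominator = 120.55 + 1.13 = 121.68 million.
Broad rate = 13.33 / 121.68 = 10.95%.

Broad underutilization rate ≈ 10.95%.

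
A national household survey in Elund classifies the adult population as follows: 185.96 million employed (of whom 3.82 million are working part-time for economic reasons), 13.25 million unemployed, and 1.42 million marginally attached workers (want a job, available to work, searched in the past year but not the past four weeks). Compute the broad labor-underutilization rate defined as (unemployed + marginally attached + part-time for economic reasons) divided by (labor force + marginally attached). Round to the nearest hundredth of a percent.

Broad underutilization rate ≈ 9.22%.

Labor force = 185.96 + 13.25 = 199.21 million.
Numerator = 13.25 + 1.42 + 3.82 = 18.49 million.
Denominator = 199.21 + 1.42 = 200.63 million.
Broad rate = 18.49 / 200.63 = 9.22%.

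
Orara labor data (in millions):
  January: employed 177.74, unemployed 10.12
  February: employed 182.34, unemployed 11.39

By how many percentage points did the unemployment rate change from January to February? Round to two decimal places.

The unemployment rate changed by +0.49 percentage points.

January: labor force = 177.74 + 10.12 = 187.86; u = 10.12/187.86 = 5.39%.
February: labor force = 182.34 + 11.39 = 193.73; u = 11.39/193.73 = 5.88%.
Change = 5.88% − 5.39% = +0.49 pp.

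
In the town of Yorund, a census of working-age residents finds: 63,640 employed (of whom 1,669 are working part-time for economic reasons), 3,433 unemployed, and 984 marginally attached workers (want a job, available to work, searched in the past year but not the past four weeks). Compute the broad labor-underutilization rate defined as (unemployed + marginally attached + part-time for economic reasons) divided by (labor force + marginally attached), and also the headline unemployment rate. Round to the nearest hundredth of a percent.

Broad underutilization rate ≈ 8.94%; headline unemployment rate ≈ 5.12%.

Labor force = 63,640 + 3,433 = 67,073.
Numerator = 3,433 + 984 + 1,669 = 6,086.
Denominator = 67,073 + 984 = 68,057.
Broad rate = 6,086 / 68,057 = 8.94%.
Headline unemployment rate = 3,433 / 67,073 = 5.12%.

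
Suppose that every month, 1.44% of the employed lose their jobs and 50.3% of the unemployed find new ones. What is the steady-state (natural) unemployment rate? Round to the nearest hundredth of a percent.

At steady state the flows balance: s·E = f·U, so U/(E+U) = s/(s+f).
u* = 1.44 / (1.44 + 50.3) = 1.44 / 51.74 = 2.78%.

Steady-state unemployment rate ≈ 2.78%.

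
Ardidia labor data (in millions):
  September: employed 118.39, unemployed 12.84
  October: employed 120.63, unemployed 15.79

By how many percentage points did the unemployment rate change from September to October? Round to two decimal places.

The unemployment rate changed by +1.79 percentage points.

September: labor force = 118.39 + 12.84 = 131.23; u = 12.84/131.23 = 9.78%.
October: labor force = 120.63 + 15.79 = 136.42; u = 15.79/136.42 = 11.57%.
Change = 11.57% − 9.78% = +1.79 pp.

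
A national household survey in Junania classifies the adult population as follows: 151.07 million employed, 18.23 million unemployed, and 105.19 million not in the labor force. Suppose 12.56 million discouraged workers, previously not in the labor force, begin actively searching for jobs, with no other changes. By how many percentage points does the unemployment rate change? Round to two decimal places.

Initially, labor force = 151.07 + 18.23 = 169.30 million, so u = 18.23/169.30 = 10.77%.
After the change, unemployed and labor force both rise by 12.56 → E = 151.07, U = 30.79, labor force = 181.86 million.
New unemployment rate = 30.79 / 181.86 = 16.93%.
Change = 16.93% − 10.77% = +6.16 percentage points.

The unemployment rate changes by +6.16 percentage points.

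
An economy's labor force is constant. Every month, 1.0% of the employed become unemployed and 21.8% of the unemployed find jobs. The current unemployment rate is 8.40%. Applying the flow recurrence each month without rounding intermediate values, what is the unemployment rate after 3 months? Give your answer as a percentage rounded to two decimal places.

Unemployment rate after three months ≈ 6.23%.

With a fixed labor force, u_{t+1} = u_t + s·(1−u_t) − f·u_t = u_t·(1−s−f) + s.
Here 1−s−f = 0.772 and s = 0.010.
u_1 = 0.084000 × 0.772 + 0.010 = 0.074848.
u_2 = 0.074848 × 0.772 + 0.010 = 0.067783.
u_3 = 0.067783 × 0.772 + 0.010 = 0.062328.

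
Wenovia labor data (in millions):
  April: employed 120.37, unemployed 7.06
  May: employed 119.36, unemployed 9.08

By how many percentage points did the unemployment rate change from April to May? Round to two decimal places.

April: labor force = 120.37 + 7.06 = 127.43; u = 7.06/127.43 = 5.54%.
May: labor force = 119.36 + 9.08 = 128.44; u = 9.08/128.44 = 7.07%.
Change = 7.07% − 5.54% = +1.53 pp.

The unemployment rate changed by +1.53 percentage points.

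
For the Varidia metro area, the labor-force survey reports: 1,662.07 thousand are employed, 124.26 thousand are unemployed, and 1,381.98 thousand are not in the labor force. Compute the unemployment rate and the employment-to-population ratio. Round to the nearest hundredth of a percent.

Unemployment rate ≈ 6.96%; employment-population ratio ≈ 52.46%.

Labor force = employed + unemployed = 1,662.07 + 124.26 = 1,786.33 thousand.
Working-age population = 1,786.33 + 1,381.98 = 3,168.31 thousand.
Unemployment rate = 124.26 / 1,786.33 = 6.96%.
Employment-population ratio = 1,662.07 / 3,168.31 = 52.46%.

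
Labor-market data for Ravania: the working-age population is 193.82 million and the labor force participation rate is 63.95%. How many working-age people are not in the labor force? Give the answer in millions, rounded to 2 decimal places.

About 69.87 million are not in the labor force.

Share not in the labor force = 1 − 0.6395 = 0.3605.
Not in labor force = 0.3605 × 193.82 ≈ 69.87 million.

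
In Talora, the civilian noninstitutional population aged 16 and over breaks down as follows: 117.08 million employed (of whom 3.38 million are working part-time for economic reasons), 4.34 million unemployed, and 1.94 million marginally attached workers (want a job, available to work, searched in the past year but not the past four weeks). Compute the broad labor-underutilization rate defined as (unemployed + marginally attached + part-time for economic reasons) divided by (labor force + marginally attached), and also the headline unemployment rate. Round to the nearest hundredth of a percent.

Labor force = 117.08 + 4.34 = 121.42 million.
Numerator = 4.34 + 1.94 + 3.38 = 9.66 million.
Denominator = 121.42 + 1.94 = 123.36 million.
Broad rate = 9.66 / 123.36 = 7.83%.
Headline unemployment rate = 4.34 / 121.42 = 3.57%.

Broad underutilization rate ≈ 7.83%; headline unemployment rate ≈ 3.57%.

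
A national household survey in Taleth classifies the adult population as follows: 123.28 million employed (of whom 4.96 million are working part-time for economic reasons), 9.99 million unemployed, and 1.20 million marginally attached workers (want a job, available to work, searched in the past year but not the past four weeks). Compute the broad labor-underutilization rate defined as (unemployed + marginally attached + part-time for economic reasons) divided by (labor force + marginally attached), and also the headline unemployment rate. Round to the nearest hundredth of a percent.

Broad underutilization rate ≈ 12.01%; headline unemployment rate ≈ 7.50%.

Labor force = 123.28 + 9.99 = 133.27 million.
Numerator = 9.99 + 1.20 + 4.96 = 16.15 million.
Denominator = 133.27 + 1.20 = 134.47 million.
Broad rate = 16.15 / 134.47 = 12.01%.
Headline unemployment rate = 9.99 / 133.27 = 7.50%.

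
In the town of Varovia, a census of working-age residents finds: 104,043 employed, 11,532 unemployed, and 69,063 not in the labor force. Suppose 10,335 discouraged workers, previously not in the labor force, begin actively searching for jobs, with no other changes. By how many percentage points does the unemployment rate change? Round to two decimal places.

The unemployment rate changes by +7.39 percentage points.

Initially, labor force = 104,043 + 11,532 = 115,575, so u = 11,532/115,575 = 9.98%.
After the change, unemployed and labor force both rise by 10,335 → E = 104,043, U = 21,867, labor force = 125,910.
New unemployment rate = 21,867 / 125,910 = 17.37%.
Change = 17.37% − 9.98% = +7.39 percentage points.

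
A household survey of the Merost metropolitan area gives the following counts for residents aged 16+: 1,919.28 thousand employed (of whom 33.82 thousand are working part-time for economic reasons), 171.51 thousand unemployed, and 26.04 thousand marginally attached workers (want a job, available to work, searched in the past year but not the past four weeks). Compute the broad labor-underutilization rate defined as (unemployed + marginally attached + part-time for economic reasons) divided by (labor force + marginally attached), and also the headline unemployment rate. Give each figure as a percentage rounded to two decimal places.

Labor force = 1,919.28 + 171.51 = 2,090.79 thousand.
Numerator = 171.51 + 26.04 + 33.82 = 231.37 thousand.
Denominator = 2,090.79 + 26.04 = 2,116.83 thousand.
Broad rate = 231.37 / 2,116.83 = 10.93%.
Headline unemployment rate = 171.51 / 2,090.79 = 8.20%.

Broad underutilization rate ≈ 10.93%; headline unemployment rate ≈ 8.20%.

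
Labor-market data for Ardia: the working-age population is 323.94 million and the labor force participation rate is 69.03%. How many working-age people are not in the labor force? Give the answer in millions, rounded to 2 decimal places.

About 100.32 million are not in the labor force.

Share not in the labor force = 1 − 0.6903 = 0.3097.
Not in labor force = 0.3097 × 323.94 ≈ 100.32 million.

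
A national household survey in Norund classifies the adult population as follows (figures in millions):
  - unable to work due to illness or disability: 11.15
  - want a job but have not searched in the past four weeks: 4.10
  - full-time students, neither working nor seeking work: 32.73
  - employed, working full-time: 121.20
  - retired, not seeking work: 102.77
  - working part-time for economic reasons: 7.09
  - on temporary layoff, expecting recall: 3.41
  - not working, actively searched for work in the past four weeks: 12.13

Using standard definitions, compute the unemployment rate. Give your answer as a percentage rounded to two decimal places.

Employed = 121.20 + 7.09 = 128.29 million (anyone who worked, including part-time for economic reasons, counts as employed).
Unemployed = 3.41 + 12.13 = 15.54 million (jobless and actively searching, or on temporary layoff).
Labor force = 128.29 + 15.54 = 143.83 million.
Unemployment rate = 15.54 / 143.83 = 10.80%.

Unemployment rate ≈ 10.80%.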